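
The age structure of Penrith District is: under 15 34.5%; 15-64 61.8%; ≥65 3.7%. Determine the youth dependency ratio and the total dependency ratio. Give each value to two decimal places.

Youth dependency ratio: 55.83
Total dependency ratio: 61.81

Youth dependency ratio = 34.5 / 61.8 × 100 = 55.83
Total dependency ratio = (34.5 + 3.7) / 61.8 × 100 = 38.2 / 61.8 × 100 = 61.81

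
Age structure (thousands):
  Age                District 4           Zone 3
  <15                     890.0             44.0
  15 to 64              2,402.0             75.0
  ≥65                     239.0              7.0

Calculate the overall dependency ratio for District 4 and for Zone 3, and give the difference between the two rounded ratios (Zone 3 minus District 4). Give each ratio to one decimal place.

District 4: (890.0 + 239.0) / 2,402.0 × 100 = 1,129.0 / 2,402.0 × 100 = 47.0
Zone 3: (44.0 + 7.0) / 75.0 × 100 = 51.0 / 75.0 × 100 = 68.0

District 4: 47.0
Zone 3: 68.0
Difference: +21.0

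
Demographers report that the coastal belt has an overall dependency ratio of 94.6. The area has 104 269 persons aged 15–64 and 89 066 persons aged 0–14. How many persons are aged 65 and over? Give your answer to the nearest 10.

Total dependency ratio = (youth + elderly) / working-age × 100
94.6 = (89 066 + E) / 104 269 × 100
⇒ 9 570

Aged 65 and over: 9 570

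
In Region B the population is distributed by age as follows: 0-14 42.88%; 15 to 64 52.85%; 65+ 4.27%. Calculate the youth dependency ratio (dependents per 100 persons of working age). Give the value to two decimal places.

Youth dependency ratio = 42.88 / 52.85 × 100 = 81.14

Youth dependency ratio: 81.14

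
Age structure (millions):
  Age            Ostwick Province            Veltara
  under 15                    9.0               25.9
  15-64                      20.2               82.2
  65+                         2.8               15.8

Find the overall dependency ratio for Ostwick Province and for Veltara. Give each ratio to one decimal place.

Ostwick Province: (9.0 + 2.8) / 20.2 × 100 = 11.8 / 20.2 × 100 = 58.4
Veltara: (25.9 + 15.8) / 82.2 × 100 = 41.7 / 82.2 × 100 = 50.7

Ostwick Province: 58.4
Veltara: 50.7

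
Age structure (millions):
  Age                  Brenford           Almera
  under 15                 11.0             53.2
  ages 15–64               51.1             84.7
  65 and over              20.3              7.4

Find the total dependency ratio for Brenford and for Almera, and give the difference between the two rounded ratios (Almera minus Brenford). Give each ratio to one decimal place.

Brenford: (11.0 + 20.3) / 51.1 × 100 = 31.3 / 51.1 × 100 = 61.3
Almera: (53.2 + 7.4) / 84.7 × 100 = 60.6 / 84.7 × 100 = 71.5

Brenford: 61.3
Almera: 71.5
Difference: +10.2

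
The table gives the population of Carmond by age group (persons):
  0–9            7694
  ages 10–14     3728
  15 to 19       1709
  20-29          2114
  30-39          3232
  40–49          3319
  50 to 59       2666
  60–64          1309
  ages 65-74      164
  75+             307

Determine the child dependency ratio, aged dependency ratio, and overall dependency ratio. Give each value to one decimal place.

Youth dependency ratio: 79.6
Old-age dependency ratio: 3.3
Total dependency ratio: 82.9

0–14: 7694 + 3728 = 11422
15–64: 1709 + 2114 + 3232 + 3319 + 2666 + 1309 = 14349
65+: 164 + 307 = 471
Youth dependency ratio = 11422 / 14349 × 100 = 79.6
Old-age dependency ratio = 471 / 14349 × 100 = 3.3
Total dependency ratio = (11422 + 471) / 14349 × 100 = 11893 / 14349 × 100 = 82.9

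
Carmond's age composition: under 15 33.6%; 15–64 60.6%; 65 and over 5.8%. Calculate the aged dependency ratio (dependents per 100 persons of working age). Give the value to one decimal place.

Old-age dependency ratio: 9.6

Old-age dependency ratio = 5.8 / 60.6 × 100 = 9.6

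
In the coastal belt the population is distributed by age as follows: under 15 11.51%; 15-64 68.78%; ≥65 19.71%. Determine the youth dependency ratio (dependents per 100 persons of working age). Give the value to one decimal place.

Youth dependency ratio = 11.51 / 68.78 × 100 = 16.7

Youth dependency ratio: 16.7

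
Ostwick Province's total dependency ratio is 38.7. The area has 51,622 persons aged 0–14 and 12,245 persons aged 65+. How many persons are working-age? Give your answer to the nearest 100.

Total dependency ratio = (youth + elderly) / working-age × 100
38.7 = (51,622 + 12,245) / W × 100
⇒ 165,000

Working-age: 165,000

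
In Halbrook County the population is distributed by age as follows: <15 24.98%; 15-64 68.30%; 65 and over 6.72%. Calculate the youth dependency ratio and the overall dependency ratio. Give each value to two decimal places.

Youth dependency ratio = 24.98 / 68.30 × 100 = 36.57
Total dependency ratio = (24.98 + 6.72) / 68.30 × 100 = 31.70 / 68.30 × 100 = 46.41

Youth dependency ratio: 36.57
Total dependency ratio: 46.41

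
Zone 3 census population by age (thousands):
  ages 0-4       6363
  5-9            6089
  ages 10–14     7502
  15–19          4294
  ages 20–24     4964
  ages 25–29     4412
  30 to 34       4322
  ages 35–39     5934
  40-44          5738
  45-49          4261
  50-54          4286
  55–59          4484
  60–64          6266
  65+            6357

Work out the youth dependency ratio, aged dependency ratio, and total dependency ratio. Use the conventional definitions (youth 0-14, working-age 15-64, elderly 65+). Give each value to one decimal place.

Youth dependency ratio: 40.8
Old-age dependency ratio: 13.0
Total dependency ratio: 53.7

0–14: 6363 + 6089 + 7502 = 19954
15–64: 4294 + 4964 + 4412 + 4322 + 5934 + 5738 + 4261 + 4286 + 4484 + 6266 = 48961
65+: 6357
Youth dependency ratio = 19954 / 48961 × 100 = 40.8
Old-age dependency ratio = 6357 / 48961 × 100 = 13.0
Total dependency ratio = (19954 + 6357) / 48961 × 100 = 26311 / 48961 × 100 = 53.7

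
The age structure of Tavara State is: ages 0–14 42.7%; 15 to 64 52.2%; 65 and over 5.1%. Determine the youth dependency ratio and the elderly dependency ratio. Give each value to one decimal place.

Youth dependency ratio = 42.7 / 52.2 × 100 = 81.8
Old-age dependency ratio = 5.1 / 52.2 × 100 = 9.8

Youth dependency ratio: 81.8
Old-age dependency ratio: 9.8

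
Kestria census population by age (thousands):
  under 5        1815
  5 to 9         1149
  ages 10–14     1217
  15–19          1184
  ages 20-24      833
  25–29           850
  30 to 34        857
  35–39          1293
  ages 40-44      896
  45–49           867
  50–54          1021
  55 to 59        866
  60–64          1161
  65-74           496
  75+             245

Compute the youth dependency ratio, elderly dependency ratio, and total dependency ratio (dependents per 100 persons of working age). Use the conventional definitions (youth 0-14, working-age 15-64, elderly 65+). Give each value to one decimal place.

0–14: 1815 + 1149 + 1217 = 4181
15–64: 1184 + 833 + 850 + 857 + 1293 + 896 + 867 + 1021 + 866 + 1161 = 9828
65+: 496 + 245 = 741
Youth dependency ratio = 4181 / 9828 × 100 = 42.5
Old-age dependency ratio = 741 / 9828 × 100 = 7.5
Total dependency ratio = (4181 + 741) / 9828 × 100 = 4922 / 9828 × 100 = 50.1

Youth dependency ratio: 42.5
Old-age dependency ratio: 7.5
Total dependency ratio: 50.1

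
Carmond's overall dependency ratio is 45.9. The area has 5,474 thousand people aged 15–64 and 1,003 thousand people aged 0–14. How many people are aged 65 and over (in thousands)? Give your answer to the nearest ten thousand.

Aged 65 and over: 1,510

Total dependency ratio = (youth + elderly) / working-age × 100
45.9 = (1,003 + E) / 5,474 × 100
⇒ 1,510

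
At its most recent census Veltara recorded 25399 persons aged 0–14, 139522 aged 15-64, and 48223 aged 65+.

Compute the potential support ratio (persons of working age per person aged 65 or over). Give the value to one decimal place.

Potential support ratio: 2.9

Potential support ratio = 139522 / 48223 = 2.9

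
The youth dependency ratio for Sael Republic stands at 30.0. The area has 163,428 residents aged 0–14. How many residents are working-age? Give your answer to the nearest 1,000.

Youth dependency ratio = youth / working-age × 100
30.0 = 163,428 / W × 100
⇒ 545,000

Working-age: 545,000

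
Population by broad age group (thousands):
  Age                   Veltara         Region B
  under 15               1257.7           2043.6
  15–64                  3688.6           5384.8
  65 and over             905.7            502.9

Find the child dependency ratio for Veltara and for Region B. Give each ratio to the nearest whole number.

Veltara: 1257.7 / 3688.6 × 100 = 34
Region B: 2043.6 / 5384.8 × 100 = 38

Veltara: 34
Region B: 38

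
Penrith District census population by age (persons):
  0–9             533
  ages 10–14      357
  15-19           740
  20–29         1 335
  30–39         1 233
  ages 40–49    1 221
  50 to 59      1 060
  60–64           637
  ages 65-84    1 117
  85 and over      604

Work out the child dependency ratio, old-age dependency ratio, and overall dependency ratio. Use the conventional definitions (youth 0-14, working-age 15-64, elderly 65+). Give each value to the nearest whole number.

0–14: 533 + 357 = 890
15–64: 740 + 1 335 + 1 233 + 1 221 + 1 060 + 637 = 6 226
65+: 1 117 + 604 = 1 721
Youth dependency ratio = 890 / 6 226 × 100 = 14
Old-age dependency ratio = 1 721 / 6 226 × 100 = 28
Total dependency ratio = (890 + 1 721) / 6 226 × 100 = 2 611 / 6 226 × 100 = 42

Youth dependency ratio: 14
Old-age dependency ratio: 28
Total dependency ratio: 42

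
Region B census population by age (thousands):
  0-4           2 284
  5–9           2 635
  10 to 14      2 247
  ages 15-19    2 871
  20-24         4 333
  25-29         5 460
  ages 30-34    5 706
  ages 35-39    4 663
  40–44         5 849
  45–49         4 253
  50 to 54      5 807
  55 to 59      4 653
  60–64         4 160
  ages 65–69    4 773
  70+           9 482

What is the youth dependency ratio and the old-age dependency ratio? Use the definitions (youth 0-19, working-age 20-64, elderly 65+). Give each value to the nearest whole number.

Youth dependency ratio: 22
Old-age dependency ratio: 32

0–19: 2 284 + 2 635 + 2 247 + 2 871 = 10 037
20–64: 4 333 + 5 460 + 5 706 + 4 663 + 5 849 + 4 253 + 5 807 + 4 653 + 4 160 = 44 884
65+: 4 773 + 9 482 = 14 255
Youth dependency ratio = 10 037 / 44 884 × 100 = 22
Old-age dependency ratio = 14 255 / 44 884 × 100 = 32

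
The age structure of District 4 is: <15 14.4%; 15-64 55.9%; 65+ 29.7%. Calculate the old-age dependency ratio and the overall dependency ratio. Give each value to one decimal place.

Old-age dependency ratio = 29.7 / 55.9 × 100 = 53.1
Total dependency ratio = (14.4 + 29.7) / 55.9 × 100 = 44.1 / 55.9 × 100 = 78.9

Old-age dependency ratio: 53.1
Total dependency ratio: 78.9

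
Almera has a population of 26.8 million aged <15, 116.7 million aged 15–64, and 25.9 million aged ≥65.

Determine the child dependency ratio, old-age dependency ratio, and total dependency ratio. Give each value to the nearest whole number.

Youth dependency ratio = 26.8 / 116.7 × 100 = 23
Old-age dependency ratio = 25.9 / 116.7 × 100 = 22
Total dependency ratio = (26.8 + 25.9) / 116.7 × 100 = 52.7 / 116.7 × 100 = 45

Youth dependency ratio: 23
Old-age dependency ratio: 22
Total dependency ratio: 45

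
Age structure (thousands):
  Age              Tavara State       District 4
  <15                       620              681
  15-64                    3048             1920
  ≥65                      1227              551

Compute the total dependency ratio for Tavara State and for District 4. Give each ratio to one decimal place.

Tavara State: 60.6
District 4: 64.2

Tavara State: (620 + 1227) / 3048 × 100 = 1847 / 3048 × 100 = 60.6
District 4: (681 + 551) / 1920 × 100 = 1232 / 1920 × 100 = 64.2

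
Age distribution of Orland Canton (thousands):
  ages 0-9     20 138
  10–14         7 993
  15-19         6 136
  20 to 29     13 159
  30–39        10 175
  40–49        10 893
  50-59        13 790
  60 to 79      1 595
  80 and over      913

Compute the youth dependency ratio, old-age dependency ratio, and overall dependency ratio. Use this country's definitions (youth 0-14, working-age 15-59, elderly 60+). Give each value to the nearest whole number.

0–14: 20 138 + 7 993 = 28 131
15–59: 6 136 + 13 159 + 10 175 + 10 893 + 13 790 = 54 153
60+: 1 595 + 913 = 2 508
Youth dependency ratio = 28 131 / 54 153 × 100 = 52
Old-age dependency ratio = 2 508 / 54 153 × 100 = 5
Total dependency ratio = (28 131 + 2 508) / 54 153 × 100 = 30 639 / 54 153 × 100 = 57

Youth dependency ratio: 52
Old-age dependency ratio: 5
Total dependency ratio: 57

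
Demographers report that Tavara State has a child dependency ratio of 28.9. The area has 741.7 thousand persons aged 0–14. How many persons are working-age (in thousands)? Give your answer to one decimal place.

Youth dependency ratio = youth / working-age × 100
28.9 = 741.7 / W × 100
⇒ 2,566.4

Working-age: 2,566.4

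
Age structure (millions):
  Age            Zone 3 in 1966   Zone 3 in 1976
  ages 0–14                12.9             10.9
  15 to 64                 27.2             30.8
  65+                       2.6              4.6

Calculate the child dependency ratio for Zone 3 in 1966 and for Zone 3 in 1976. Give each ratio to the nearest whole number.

Zone 3 in 1966: 47
Zone 3 in 1976: 35

Zone 3 in 1966: 12.9 / 27.2 × 100 = 47
Zone 3 in 1976: 10.9 / 30.8 × 100 = 35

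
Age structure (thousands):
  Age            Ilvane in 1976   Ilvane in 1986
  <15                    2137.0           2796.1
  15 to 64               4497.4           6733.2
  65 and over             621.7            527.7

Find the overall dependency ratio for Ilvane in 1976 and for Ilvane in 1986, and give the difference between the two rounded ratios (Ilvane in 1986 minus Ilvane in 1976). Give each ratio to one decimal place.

Ilvane in 1976: (2137.0 + 621.7) / 4497.4 × 100 = 2758.7 / 4497.4 × 100 = 61.3
Ilvane in 1986: (2796.1 + 527.7) / 6733.2 × 100 = 3323.8 / 6733.2 × 100 = 49.4

Ilvane in 1976: 61.3
Ilvane in 1986: 49.4
Difference: -11.9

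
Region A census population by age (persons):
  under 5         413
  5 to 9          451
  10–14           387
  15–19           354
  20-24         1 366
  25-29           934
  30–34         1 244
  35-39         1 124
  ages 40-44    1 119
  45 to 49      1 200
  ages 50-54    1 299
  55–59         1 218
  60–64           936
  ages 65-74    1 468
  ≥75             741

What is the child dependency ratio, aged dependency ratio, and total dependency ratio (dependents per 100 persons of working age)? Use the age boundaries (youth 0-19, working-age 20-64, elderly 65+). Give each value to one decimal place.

Youth dependency ratio: 15.4
Old-age dependency ratio: 21.2
Total dependency ratio: 36.5

0–19: 413 + 451 + 387 + 354 = 1 605
20–64: 1 366 + 934 + 1 244 + 1 124 + 1 119 + 1 200 + 1 299 + 1 218 + 936 = 10 440
65+: 1 468 + 741 = 2 209
Youth dependency ratio = 1 605 / 10 440 × 100 = 15.4
Old-age dependency ratio = 2 209 / 10 440 × 100 = 21.2
Total dependency ratio = (1 605 + 2 209) / 10 440 × 100 = 3 814 / 10 440 × 100 = 36.5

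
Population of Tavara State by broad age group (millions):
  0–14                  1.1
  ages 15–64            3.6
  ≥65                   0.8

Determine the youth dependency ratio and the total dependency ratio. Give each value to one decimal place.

Youth dependency ratio = 1.1 / 3.6 × 100 = 30.6
Total dependency ratio = (1.1 + 0.8) / 3.6 × 100 = 1.9 / 3.6 × 100 = 52.8

Youth dependency ratio: 30.6
Total dependency ratio: 52.8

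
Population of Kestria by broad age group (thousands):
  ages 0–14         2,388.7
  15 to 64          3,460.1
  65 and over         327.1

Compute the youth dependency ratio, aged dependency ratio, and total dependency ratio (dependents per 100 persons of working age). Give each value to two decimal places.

Youth dependency ratio = 2,388.7 / 3,460.1 × 100 = 69.04
Old-age dependency ratio = 327.1 / 3,460.1 × 100 = 9.45
Total dependency ratio = (2,388.7 + 327.1) / 3,460.1 × 100 = 2,715.8 / 3,460.1 × 100 = 78.49

Youth dependency ratio: 69.04
Old-age dependency ratio: 9.45
Total dependency ratio: 78.49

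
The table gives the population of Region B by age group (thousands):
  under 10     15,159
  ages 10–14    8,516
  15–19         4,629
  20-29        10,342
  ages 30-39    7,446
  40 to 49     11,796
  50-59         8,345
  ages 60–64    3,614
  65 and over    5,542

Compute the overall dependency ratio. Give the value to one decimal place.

Total dependency ratio: 63.3

0–14: 15,159 + 8,516 = 23,675
15–64: 4,629 + 10,342 + 7,446 + 11,796 + 8,345 + 3,614 = 46,172
65+: 5,542
Total dependency ratio = (23,675 + 5,542) / 46,172 × 100 = 29,217 / 46,172 × 100 = 63.3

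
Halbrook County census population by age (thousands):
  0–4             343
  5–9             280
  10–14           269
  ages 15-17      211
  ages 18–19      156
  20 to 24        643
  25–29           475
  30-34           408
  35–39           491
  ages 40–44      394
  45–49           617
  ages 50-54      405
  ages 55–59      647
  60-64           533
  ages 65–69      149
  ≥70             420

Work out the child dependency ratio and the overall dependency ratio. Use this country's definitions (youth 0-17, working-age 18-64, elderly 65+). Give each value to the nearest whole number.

0–17: 343 + 280 + 269 + 211 = 1 103
18–64: 156 + 643 + 475 + 408 + 491 + 394 + 617 + 405 + 647 + 533 = 4 769
65+: 149 + 420 = 569
Youth dependency ratio = 1 103 / 4 769 × 100 = 23
Total dependency ratio = (1 103 + 569) / 4 769 × 100 = 1 672 / 4 769 × 100 = 35

Youth dependency ratio: 23
Total dependency ratio: 35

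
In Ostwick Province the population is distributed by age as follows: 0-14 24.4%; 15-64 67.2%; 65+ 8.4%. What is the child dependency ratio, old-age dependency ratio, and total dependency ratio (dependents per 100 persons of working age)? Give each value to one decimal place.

Youth dependency ratio: 36.3
Old-age dependency ratio: 12.5
Total dependency ratio: 48.8

Youth dependency ratio = 24.4 / 67.2 × 100 = 36.3
Old-age dependency ratio = 8.4 / 67.2 × 100 = 12.5
Total dependency ratio = (24.4 + 8.4) / 67.2 × 100 = 32.8 / 67.2 × 100 = 48.8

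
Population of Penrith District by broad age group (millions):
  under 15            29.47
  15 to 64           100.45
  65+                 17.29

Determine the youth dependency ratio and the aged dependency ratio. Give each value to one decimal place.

Youth dependency ratio = 29.47 / 100.45 × 100 = 29.3
Old-age dependency ratio = 17.29 / 100.45 × 100 = 17.2

Youth dependency ratio: 29.3
Old-age dependency ratio: 17.2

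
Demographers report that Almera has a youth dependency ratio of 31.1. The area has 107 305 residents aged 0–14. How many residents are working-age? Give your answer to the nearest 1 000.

Working-age: 345 000

Youth dependency ratio = youth / working-age × 100
31.1 = 107 305 / W × 100
⇒ 345 000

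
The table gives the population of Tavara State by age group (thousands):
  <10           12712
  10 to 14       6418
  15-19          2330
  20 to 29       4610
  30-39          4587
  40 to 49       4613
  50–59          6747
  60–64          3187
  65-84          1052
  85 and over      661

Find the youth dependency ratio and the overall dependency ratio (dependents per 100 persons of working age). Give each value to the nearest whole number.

Youth dependency ratio: 73
Total dependency ratio: 80

0–14: 12712 + 6418 = 19130
15–64: 2330 + 4610 + 4587 + 4613 + 6747 + 3187 = 26074
65+: 1052 + 661 = 1713
Youth dependency ratio = 19130 / 26074 × 100 = 73
Total dependency ratio = (19130 + 1713) / 26074 × 100 = 20843 / 26074 × 100 = 80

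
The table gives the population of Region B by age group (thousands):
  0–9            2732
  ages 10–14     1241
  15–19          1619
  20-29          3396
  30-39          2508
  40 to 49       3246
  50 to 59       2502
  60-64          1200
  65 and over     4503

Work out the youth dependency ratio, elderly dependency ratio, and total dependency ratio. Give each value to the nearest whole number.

0–14: 2732 + 1241 = 3973
15–64: 1619 + 3396 + 2508 + 3246 + 2502 + 1200 = 14471
65+: 4503
Youth dependency ratio = 3973 / 14471 × 100 = 27
Old-age dependency ratio = 4503 / 14471 × 100 = 31
Total dependency ratio = (3973 + 4503) / 14471 × 100 = 8476 / 14471 × 100 = 59

Youth dependency ratio: 27
Old-age dependency ratio: 31
Total dependency ratio: 59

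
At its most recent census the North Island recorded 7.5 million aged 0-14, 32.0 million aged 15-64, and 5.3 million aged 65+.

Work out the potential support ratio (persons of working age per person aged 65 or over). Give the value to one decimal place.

Potential support ratio = 32.0 / 5.3 = 6.0

Potential support ratio: 6.0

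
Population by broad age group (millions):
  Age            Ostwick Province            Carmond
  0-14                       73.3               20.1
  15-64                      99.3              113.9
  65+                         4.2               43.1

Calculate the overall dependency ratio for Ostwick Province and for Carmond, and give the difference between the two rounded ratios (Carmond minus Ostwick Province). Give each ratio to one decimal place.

Ostwick Province: (73.3 + 4.2) / 99.3 × 100 = 77.5 / 99.3 × 100 = 78.0
Carmond: (20.1 + 43.1) / 113.9 × 100 = 63.2 / 113.9 × 100 = 55.5

Ostwick Province: 78.0
Carmond: 55.5
Difference: -22.5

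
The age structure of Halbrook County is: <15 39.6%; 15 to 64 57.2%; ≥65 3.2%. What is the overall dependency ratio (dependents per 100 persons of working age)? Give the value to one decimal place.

Total dependency ratio = (39.6 + 3.2) / 57.2 × 100 = 42.8 / 57.2 × 100 = 74.8

Total dependency ratio: 74.8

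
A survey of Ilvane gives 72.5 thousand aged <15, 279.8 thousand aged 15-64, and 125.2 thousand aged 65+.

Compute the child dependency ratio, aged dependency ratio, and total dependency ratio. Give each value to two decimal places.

Youth dependency ratio = 72.5 / 279.8 × 100 = 25.91
Old-age dependency ratio = 125.2 / 279.8 × 100 = 44.75
Total dependency ratio = (72.5 + 125.2) / 279.8 × 100 = 197.7 / 279.8 × 100 = 70.66

Youth dependency ratio: 25.91
Old-age dependency ratio: 44.75
Total dependency ratio: 70.66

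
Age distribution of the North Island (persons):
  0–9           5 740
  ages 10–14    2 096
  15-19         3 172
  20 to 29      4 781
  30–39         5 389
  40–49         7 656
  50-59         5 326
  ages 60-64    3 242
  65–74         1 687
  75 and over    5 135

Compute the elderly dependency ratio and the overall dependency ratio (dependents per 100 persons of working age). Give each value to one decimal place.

Old-age dependency ratio: 23.1
Total dependency ratio: 49.6

0–14: 5 740 + 2 096 = 7 836
15–64: 3 172 + 4 781 + 5 389 + 7 656 + 5 326 + 3 242 = 29 566
65+: 1 687 + 5 135 = 6 822
Old-age dependency ratio = 6 822 / 29 566 × 100 = 23.1
Total dependency ratio = (7 836 + 6 822) / 29 566 × 100 = 14 658 / 29 566 × 100 = 49.6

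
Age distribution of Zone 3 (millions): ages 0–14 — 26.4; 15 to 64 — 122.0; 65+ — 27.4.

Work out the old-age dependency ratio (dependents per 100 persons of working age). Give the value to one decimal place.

Old-age dependency ratio: 22.5

Old-age dependency ratio = 27.4 / 122.0 × 100 = 22.5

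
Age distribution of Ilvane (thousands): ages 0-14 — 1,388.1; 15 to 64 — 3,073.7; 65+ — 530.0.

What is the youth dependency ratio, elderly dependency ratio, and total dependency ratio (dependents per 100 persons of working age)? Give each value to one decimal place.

Youth dependency ratio = 1,388.1 / 3,073.7 × 100 = 45.2
Old-age dependency ratio = 530.0 / 3,073.7 × 100 = 17.2
Total dependency ratio = (1,388.1 + 530.0) / 3,073.7 × 100 = 1,918.1 / 3,073.7 × 100 = 62.4

Youth dependency ratio: 45.2
Old-age dependency ratio: 17.2
Total dependency ratio: 62.4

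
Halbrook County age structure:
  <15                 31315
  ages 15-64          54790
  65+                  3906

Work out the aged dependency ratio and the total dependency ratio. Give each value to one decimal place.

Old-age dependency ratio = 3906 / 54790 × 100 = 7.1
Total dependency ratio = (31315 + 3906) / 54790 × 100 = 35221 / 54790 × 100 = 64.3

Old-age dependency ratio: 7.1
Total dependency ratio: 64.3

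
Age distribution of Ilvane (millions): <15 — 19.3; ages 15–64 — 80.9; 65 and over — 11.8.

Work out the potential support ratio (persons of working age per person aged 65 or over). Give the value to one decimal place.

Potential support ratio: 6.9

Potential support ratio = 80.9 / 11.8 = 6.9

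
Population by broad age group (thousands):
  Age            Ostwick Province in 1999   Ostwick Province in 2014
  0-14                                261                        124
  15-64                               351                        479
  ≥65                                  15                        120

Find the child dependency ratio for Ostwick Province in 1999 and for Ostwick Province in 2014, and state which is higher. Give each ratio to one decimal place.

Ostwick Province in 1999: 74.4
Ostwick Province in 2014: 25.9
Higher: Ostwick Province in 1999

Ostwick Province in 1999: 261 / 351 × 100 = 74.4
Ostwick Province in 2014: 124 / 479 × 100 = 25.9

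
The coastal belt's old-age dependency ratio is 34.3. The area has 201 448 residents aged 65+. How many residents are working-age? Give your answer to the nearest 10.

Working-age: 587 310

Old-age dependency ratio = elderly / working-age × 100
34.3 = 201 448 / W × 100
⇒ 587 310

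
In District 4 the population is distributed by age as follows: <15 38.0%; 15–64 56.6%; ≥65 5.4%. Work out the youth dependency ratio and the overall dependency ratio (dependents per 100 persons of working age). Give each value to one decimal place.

Youth dependency ratio: 67.1
Total dependency ratio: 76.7

Youth dependency ratio = 38.0 / 56.6 × 100 = 67.1
Total dependency ratio = (38.0 + 5.4) / 56.6 × 100 = 43.4 / 56.6 × 100 = 76.7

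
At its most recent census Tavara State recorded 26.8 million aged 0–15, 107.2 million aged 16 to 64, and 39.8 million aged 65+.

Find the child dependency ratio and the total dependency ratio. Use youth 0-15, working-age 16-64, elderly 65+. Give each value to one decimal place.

Youth dependency ratio = 26.8 / 107.2 × 100 = 25.0
Total dependency ratio = (26.8 + 39.8) / 107.2 × 100 = 66.6 / 107.2 × 100 = 62.1

Youth dependency ratio: 25.0
Total dependency ratio: 62.1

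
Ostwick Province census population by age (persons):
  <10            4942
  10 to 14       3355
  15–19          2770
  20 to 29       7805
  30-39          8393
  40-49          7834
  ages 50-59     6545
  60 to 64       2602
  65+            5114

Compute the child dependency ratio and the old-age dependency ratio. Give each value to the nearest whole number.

0–14: 4942 + 3355 = 8297
15–64: 2770 + 7805 + 8393 + 7834 + 6545 + 2602 = 35949
65+: 5114
Youth dependency ratio = 8297 / 35949 × 100 = 23
Old-age dependency ratio = 5114 / 35949 × 100 = 14

Youth dependency ratio: 23
Old-age dependency ratio: 14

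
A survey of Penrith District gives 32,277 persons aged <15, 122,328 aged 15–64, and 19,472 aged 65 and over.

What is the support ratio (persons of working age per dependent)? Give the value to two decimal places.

Support ratio = 122,328 / (32,277 + 19,472) = 122,328 / 51,749 = 2.36

Support ratio: 2.36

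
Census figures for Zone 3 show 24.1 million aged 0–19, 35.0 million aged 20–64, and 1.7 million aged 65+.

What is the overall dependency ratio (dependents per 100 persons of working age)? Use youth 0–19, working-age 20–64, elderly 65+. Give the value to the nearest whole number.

Total dependency ratio = (24.1 + 1.7) / 35.0 × 100 = 25.8 / 35.0 × 100 = 74

Total dependency ratio: 74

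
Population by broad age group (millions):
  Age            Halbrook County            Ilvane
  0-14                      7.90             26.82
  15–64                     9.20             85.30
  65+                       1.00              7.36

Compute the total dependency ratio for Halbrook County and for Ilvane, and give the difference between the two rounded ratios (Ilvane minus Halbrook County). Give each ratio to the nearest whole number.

Halbrook County: (7.90 + 1.00) / 9.20 × 100 = 8.90 / 9.20 × 100 = 97
Ilvane: (26.82 + 7.36) / 85.30 × 100 = 34.18 / 85.30 × 100 = 40

Halbrook County: 97
Ilvane: 40
Difference: -57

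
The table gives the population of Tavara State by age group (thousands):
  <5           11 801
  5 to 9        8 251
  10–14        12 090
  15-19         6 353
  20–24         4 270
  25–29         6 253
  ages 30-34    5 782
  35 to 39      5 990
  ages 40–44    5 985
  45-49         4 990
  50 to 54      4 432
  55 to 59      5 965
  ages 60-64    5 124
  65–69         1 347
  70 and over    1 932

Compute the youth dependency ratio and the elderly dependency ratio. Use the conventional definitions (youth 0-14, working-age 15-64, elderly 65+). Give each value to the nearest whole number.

Youth dependency ratio: 58
Old-age dependency ratio: 6

0–14: 11 801 + 8 251 + 12 090 = 32 142
15–64: 6 353 + 4 270 + 6 253 + 5 782 + 5 990 + 5 985 + 4 990 + 4 432 + 5 965 + 5 124 = 55 144
65+: 1 347 + 1 932 = 3 279
Youth dependency ratio = 32 142 / 55 144 × 100 = 58
Old-age dependency ratio = 3 279 / 55 144 × 100 = 6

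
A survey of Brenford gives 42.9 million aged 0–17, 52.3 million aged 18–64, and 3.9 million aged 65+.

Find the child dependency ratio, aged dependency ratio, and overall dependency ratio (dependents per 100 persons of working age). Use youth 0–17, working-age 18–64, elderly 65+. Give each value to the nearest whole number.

Youth dependency ratio: 82
Old-age dependency ratio: 7
Total dependency ratio: 89

Youth dependency ratio = 42.9 / 52.3 × 100 = 82
Old-age dependency ratio = 3.9 / 52.3 × 100 = 7
Total dependency ratio = (42.9 + 3.9) / 52.3 × 100 = 46.8 / 52.3 × 100 = 89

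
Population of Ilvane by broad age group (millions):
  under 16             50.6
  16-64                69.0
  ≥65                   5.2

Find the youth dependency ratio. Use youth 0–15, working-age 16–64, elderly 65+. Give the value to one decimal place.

Youth dependency ratio: 73.3

Youth dependency ratio = 50.6 / 69.0 × 100 = 73.3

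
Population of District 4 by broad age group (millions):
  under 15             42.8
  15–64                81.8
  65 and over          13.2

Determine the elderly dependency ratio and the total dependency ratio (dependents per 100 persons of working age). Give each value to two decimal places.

Old-age dependency ratio = 13.2 / 81.8 × 100 = 16.14
Total dependency ratio = (42.8 + 13.2) / 81.8 × 100 = 56.0 / 81.8 × 100 = 68.46

Old-age dependency ratio: 16.14
Total dependency ratio: 68.46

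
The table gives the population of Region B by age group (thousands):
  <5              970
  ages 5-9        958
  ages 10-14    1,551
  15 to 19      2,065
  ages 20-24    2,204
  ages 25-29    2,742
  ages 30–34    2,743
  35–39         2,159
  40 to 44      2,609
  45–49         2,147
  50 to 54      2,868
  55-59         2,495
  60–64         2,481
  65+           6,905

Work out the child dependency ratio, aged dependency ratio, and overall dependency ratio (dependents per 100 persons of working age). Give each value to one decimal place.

Youth dependency ratio: 14.2
Old-age dependency ratio: 28.2
Total dependency ratio: 42.4

0–14: 970 + 958 + 1,551 = 3,479
15–64: 2,065 + 2,204 + 2,742 + 2,743 + 2,159 + 2,609 + 2,147 + 2,868 + 2,495 + 2,481 = 24,513
65+: 6,905
Youth dependency ratio = 3,479 / 24,513 × 100 = 14.2
Old-age dependency ratio = 6,905 / 24,513 × 100 = 28.2
Total dependency ratio = (3,479 + 6,905) / 24,513 × 100 = 10,384 / 24,513 × 100 = 42.4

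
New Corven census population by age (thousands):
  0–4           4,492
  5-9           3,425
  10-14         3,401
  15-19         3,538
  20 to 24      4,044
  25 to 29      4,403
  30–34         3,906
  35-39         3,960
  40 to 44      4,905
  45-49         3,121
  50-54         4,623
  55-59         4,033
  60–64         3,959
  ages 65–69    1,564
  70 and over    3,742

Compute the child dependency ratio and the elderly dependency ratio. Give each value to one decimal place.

0–14: 4,492 + 3,425 + 3,401 = 11,318
15–64: 3,538 + 4,044 + 4,403 + 3,906 + 3,960 + 4,905 + 3,121 + 4,623 + 4,033 + 3,959 = 40,492
65+: 1,564 + 3,742 = 5,306
Youth dependency ratio = 11,318 / 40,492 × 100 = 28.0
Old-age dependency ratio = 5,306 / 40,492 × 100 = 13.1

Youth dependency ratio: 28.0
Old-age dependency ratio: 13.1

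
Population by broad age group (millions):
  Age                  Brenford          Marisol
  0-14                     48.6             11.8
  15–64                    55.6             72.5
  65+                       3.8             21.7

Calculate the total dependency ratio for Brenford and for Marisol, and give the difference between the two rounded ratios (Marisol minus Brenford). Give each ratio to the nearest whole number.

Brenford: 94
Marisol: 46
Difference: -48

Brenford: (48.6 + 3.8) / 55.6 × 100 = 52.4 / 55.6 × 100 = 94
Marisol: (11.8 + 21.7) / 72.5 × 100 = 33.5 / 72.5 × 100 = 46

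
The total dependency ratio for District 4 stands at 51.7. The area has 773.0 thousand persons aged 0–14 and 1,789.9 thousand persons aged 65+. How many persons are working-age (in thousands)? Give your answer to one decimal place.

Total dependency ratio = (youth + elderly) / working-age × 100
51.7 = (773.0 + 1,789.9) / W × 100
⇒ 4,957.3

Working-age: 4,957.3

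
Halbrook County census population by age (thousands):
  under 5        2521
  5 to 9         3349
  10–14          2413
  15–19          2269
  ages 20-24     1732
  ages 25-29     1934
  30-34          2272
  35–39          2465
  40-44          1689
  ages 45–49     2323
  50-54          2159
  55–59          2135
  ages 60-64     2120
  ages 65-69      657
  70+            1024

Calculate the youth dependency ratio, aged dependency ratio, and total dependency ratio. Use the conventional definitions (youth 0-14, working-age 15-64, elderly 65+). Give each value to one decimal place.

0–14: 2521 + 3349 + 2413 = 8283
15–64: 2269 + 1732 + 1934 + 2272 + 2465 + 1689 + 2323 + 2159 + 2135 + 2120 = 21098
65+: 657 + 1024 = 1681
Youth dependency ratio = 8283 / 21098 × 100 = 39.3
Old-age dependency ratio = 1681 / 21098 × 100 = 8.0
Total dependency ratio = (8283 + 1681) / 21098 × 100 = 9964 / 21098 × 100 = 47.2

Youth dependency ratio: 39.3
Old-age dependency ratio: 8.0
Total dependency ratio: 47.2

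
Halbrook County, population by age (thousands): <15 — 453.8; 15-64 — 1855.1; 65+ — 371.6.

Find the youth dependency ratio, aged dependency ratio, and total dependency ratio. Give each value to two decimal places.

Youth dependency ratio = 453.8 / 1855.1 × 100 = 24.46
Old-age dependency ratio = 371.6 / 1855.1 × 100 = 20.03
Total dependency ratio = (453.8 + 371.6) / 1855.1 × 100 = 825.4 / 1855.1 × 100 = 44.49

Youth dependency ratio: 24.46
Old-age dependency ratio: 20.03
Total dependency ratio: 44.49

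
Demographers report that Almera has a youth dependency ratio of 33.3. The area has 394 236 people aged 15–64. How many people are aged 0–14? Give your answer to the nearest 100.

Aged 0–14: 131 300

Youth dependency ratio = youth / working-age × 100
33.3 = Y / 394 236 × 100
⇒ 131 300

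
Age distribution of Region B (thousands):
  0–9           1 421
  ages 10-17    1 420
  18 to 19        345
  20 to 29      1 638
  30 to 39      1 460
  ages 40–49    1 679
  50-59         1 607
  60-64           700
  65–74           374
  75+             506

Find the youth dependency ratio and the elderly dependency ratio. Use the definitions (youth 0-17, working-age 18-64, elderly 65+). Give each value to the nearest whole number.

Youth dependency ratio: 38
Old-age dependency ratio: 12

0–17: 1 421 + 1 420 = 2 841
18–64: 345 + 1 638 + 1 460 + 1 679 + 1 607 + 700 = 7 429
65+: 374 + 506 = 880
Youth dependency ratio = 2 841 / 7 429 × 100 = 38
Old-age dependency ratio = 880 / 7 429 × 100 = 12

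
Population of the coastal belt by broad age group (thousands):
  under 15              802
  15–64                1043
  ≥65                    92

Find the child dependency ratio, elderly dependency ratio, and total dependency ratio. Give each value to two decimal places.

Youth dependency ratio: 76.89
Old-age dependency ratio: 8.82
Total dependency ratio: 85.71

Youth dependency ratio = 802 / 1043 × 100 = 76.89
Old-age dependency ratio = 92 / 1043 × 100 = 8.82
Total dependency ratio = (802 + 92) / 1043 × 100 = 894 / 1043 × 100 = 85.71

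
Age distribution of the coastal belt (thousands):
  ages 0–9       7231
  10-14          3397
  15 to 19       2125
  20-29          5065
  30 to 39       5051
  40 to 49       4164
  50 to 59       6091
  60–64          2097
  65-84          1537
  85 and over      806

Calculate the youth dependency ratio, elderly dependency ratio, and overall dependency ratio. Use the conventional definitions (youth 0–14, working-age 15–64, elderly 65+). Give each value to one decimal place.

0–14: 7231 + 3397 = 10628
15–64: 2125 + 5065 + 5051 + 4164 + 6091 + 2097 = 24593
65+: 1537 + 806 = 2343
Youth dependency ratio = 10628 / 24593 × 100 = 43.2
Old-age dependency ratio = 2343 / 24593 × 100 = 9.5
Total dependency ratio = (10628 + 2343) / 24593 × 100 = 12971 / 24593 × 100 = 52.7

Youth dependency ratio: 43.2
Old-age dependency ratio: 9.5
Total dependency ratio: 52.7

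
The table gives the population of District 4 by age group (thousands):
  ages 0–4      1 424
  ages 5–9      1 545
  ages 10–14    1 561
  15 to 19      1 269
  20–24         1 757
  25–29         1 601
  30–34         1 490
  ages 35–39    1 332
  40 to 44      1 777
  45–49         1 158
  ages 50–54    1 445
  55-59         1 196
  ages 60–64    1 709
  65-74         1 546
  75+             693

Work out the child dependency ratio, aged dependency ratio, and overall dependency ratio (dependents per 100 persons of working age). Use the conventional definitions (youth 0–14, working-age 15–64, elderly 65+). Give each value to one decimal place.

Youth dependency ratio: 30.7
Old-age dependency ratio: 15.2
Total dependency ratio: 45.9

0–14: 1 424 + 1 545 + 1 561 = 4 530
15–64: 1 269 + 1 757 + 1 601 + 1 490 + 1 332 + 1 777 + 1 158 + 1 445 + 1 196 + 1 709 = 14 734
65+: 1 546 + 693 = 2 239
Youth dependency ratio = 4 530 / 14 734 × 100 = 30.7
Old-age dependency ratio = 2 239 / 14 734 × 100 = 15.2
Total dependency ratio = (4 530 + 2 239) / 14 734 × 100 = 6 769 / 14 734 × 100 = 45.9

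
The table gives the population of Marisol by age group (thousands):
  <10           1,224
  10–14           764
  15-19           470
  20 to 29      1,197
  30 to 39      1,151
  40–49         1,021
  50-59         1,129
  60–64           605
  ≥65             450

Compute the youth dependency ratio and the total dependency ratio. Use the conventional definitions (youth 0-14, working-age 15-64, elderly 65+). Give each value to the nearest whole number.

Youth dependency ratio: 36
Total dependency ratio: 44

0–14: 1,224 + 764 = 1,988
15–64: 470 + 1,197 + 1,151 + 1,021 + 1,129 + 605 = 5,573
65+: 450
Youth dependency ratio = 1,988 / 5,573 × 100 = 36
Total dependency ratio = (1,988 + 450) / 5,573 × 100 = 2,438 / 5,573 × 100 = 44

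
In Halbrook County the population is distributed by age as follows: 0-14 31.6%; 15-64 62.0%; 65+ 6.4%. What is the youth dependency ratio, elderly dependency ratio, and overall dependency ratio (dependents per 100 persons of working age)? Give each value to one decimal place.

Youth dependency ratio: 51.0
Old-age dependency ratio: 10.3
Total dependency ratio: 61.3

Youth dependency ratio = 31.6 / 62.0 × 100 = 51.0
Old-age dependency ratio = 6.4 / 62.0 × 100 = 10.3
Total dependency ratio = (31.6 + 6.4) / 62.0 × 100 = 38.0 / 62.0 × 100 = 61.3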